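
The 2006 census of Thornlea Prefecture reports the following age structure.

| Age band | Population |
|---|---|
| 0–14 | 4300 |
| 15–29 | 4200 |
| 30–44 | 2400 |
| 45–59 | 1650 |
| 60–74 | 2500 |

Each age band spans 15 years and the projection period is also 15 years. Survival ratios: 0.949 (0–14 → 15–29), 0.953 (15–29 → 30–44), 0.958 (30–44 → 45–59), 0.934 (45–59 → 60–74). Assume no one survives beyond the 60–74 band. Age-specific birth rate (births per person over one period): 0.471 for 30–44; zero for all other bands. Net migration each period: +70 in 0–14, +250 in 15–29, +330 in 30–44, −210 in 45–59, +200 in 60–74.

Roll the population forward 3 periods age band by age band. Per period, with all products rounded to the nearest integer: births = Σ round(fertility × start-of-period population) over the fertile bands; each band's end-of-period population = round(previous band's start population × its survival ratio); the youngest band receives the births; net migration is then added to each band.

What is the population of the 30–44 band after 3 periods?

Call the groups 1 to 5, youngest first.
After projecting period 1:
Births: 2400 × 0.471 = 1130
Group 2: 4300 × 0.949 = 4081
Group 3: 4200 × 0.953 = 4003
Group 4: 2400 × 0.958 = 2299
Group 5: 1650 × 0.934 = 1541
Net migration: Group 1 + 70 → 1200; Group 2 + 250 → 4331; Group 3 + 330 → 4333; Group 4 − 210 → 2089; Group 5 + 200 → 1741
Population now: 0–14=1200, 15–29=4331, 30–44=4333, 45–59=2089, 60–74=1741
After projecting period 2:
Births: 4333 × 0.471 = 2041
Group 2: 1200 × 0.949 = 1139
Group 3: 4331 × 0.953 = 4127
Group 4: 4333 × 0.958 = 4151
Group 5: 2089 × 0.934 = 1951
Net migration: Group 1 + 70 → 2111; Group 2 + 250 → 1389; Group 3 + 330 → 4457; Group 4 − 210 → 3941; Group 5 + 200 → 2151
Population now: 0–14=2111, 15–29=1389, 30–44=4457, 45–59=3941, 60–74=2151
After projecting period 3:
Births: 4457 × 0.471 = 2099
Group 2: 2111 × 0.949 = 2003
Group 3: 1389 × 0.953 = 1324
Group 4: 4457 × 0.958 = 4270
Group 5: 3941 × 0.934 = 3681
Net migration: Group 1 + 70 → 2169; Group 2 + 250 → 2253; Group 3 + 330 → 1654; Group 4 − 210 → 4060; Group 5 + 200 → 3881
Population now: 0–14=2169, 15–29=2253, 30–44=1654, 45–59=4060, 60–74=3881

1654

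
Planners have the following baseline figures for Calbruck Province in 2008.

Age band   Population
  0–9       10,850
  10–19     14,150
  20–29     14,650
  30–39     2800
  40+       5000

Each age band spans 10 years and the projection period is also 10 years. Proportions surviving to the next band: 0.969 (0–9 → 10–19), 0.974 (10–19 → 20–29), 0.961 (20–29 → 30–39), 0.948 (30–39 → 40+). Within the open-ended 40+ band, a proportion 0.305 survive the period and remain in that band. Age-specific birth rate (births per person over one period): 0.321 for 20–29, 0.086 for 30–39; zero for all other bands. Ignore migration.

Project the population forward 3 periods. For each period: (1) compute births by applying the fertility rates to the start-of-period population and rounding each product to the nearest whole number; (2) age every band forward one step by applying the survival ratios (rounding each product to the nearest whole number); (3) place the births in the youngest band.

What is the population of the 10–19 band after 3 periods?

5460

(Bands numbered youngest = 1 to oldest = 5.)
— Period 1 —
Births: 14650 * 0.321 = 4703 ; 2800 * 0.086 = 241 ⇒ total 4944
Band 2: 10850 * 0.969 = 10514
Band 3: 14150 * 0.974 = 13782
Band 4: 14650 * 0.961 = 14079
Band 5: 2800 * 0.948 + 5000 * 0.305 = 2654 + 1525 = 4179
→ [4944, 10514, 13782, 14079, 4179]
— Period 2 —
Births: 13782 * 0.321 = 4424 ; 14079 * 0.086 = 1211 ⇒ total 5635
Band 2: 4944 * 0.969 = 4791
Band 3: 10514 * 0.974 = 10241
Band 4: 13782 * 0.961 = 13245
Band 5: 14079 * 0.948 + 4179 * 0.305 = 13347 + 1275 = 14622
→ [5635, 4791, 10241, 13245, 14622]
— Period 3 —
Births: 10241 * 0.321 = 3287 ; 13245 * 0.086 = 1139 ⇒ total 4426
Band 2: 5635 * 0.969 = 5460
Band 3: 4791 * 0.974 = 4666
Band 4: 10241 * 0.961 = 9842
Band 5: 13245 * 0.948 + 14622 * 0.305 = 12556 + 4460 = 17016
→ [4426, 5460, 4666, 9842, 17016]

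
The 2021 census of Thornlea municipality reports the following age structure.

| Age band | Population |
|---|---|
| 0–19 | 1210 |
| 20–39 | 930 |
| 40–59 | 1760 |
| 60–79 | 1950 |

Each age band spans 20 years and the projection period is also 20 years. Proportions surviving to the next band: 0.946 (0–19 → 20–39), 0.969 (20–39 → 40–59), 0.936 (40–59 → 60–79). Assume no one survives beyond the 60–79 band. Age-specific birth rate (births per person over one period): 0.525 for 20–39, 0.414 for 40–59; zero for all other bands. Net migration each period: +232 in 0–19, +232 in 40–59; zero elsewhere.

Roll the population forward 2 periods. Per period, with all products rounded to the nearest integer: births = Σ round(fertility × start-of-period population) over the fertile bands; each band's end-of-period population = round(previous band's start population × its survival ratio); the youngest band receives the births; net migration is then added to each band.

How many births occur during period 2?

Numbering the groups 1..4 from youngest to oldest:
Period 1.
Births: 930 × 0.525 = 488 ; 1760 × 0.414 = 729 ⇒ total 1217
Group 2: 1210 × 0.946 = 1145
Group 3: 930 × 0.969 = 901
Group 4: 1760 × 0.936 = 1647
Net migration: Group 1 + 232 → 1449; Group 3 + 232 → 1133
End of period: [1449, 1145, 1133, 1647]
Period 2.
Births: 1145 × 0.525 = 601 ; 1133 × 0.414 = 469 ⇒ total 1070
Group 2: 1449 × 0.946 = 1371
Group 3: 1145 × 0.969 = 1110
Group 4: 1133 × 0.936 = 1060
Net migration: Group 1 + 232 → 1302; Group 3 + 232 → 1342
End of period: [1302, 1371, 1342, 1060]

1070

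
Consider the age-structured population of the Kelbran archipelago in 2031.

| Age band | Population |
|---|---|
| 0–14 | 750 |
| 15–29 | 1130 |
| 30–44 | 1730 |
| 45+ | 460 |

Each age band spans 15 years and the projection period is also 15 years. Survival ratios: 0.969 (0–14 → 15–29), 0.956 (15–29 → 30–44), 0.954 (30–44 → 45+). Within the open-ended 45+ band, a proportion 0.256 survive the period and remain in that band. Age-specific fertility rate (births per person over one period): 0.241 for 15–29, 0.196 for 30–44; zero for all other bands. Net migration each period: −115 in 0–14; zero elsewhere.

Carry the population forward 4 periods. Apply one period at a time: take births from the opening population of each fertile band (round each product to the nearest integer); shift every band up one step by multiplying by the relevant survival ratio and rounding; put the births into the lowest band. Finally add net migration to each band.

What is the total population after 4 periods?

[period 1]
Births: 1130 × 0.241 = 272  |  1730 × 0.196 = 339 ⇒ total 611
15–29: 750 × 0.969 = 727
30–44: 1130 × 0.956 = 1080
45+: 1730 × 0.954 + 460 × 0.256 = 1650 + 118 = 1768
Net migration: 0–14 − 115 → 496
Population now: 0–14=496, 15–29=727, 30–44=1080, 45+=1768
[period 2]
Births: 727 × 0.241 = 175  |  1080 × 0.196 = 212 ⇒ total 387
15–29: 496 × 0.969 = 481
30–44: 727 × 0.956 = 695
45+: 1080 × 0.954 + 1768 × 0.256 = 1030 + 453 = 1483
Net migration: 0–14 − 115 → 272
Population now: 0–14=272, 15–29=481, 30–44=695, 45+=1483
[period 3]
Births: 481 × 0.241 = 116  |  695 × 0.196 = 136 ⇒ total 252
15–29: 272 × 0.969 = 264
30–44: 481 × 0.956 = 460
45+: 695 × 0.954 + 1483 × 0.256 = 663 + 380 = 1043
Net migration: 0–14 − 115 → 137
Population now: 0–14=137, 15–29=264, 30–44=460, 45+=1043
[period 4]
Births: 264 × 0.241 = 64  |  460 × 0.196 = 90 ⇒ total 154
15–29: 137 × 0.969 = 133
30–44: 264 × 0.956 = 252
45+: 460 × 0.954 + 1043 × 0.256 = 439 + 267 = 706
Net migration: 0–14 − 115 → 39
Population now: 0–14=39, 15–29=133, 30–44=252, 45+=706
Total after period 4: 39 + 133 + 252 + 706 = 1130

1130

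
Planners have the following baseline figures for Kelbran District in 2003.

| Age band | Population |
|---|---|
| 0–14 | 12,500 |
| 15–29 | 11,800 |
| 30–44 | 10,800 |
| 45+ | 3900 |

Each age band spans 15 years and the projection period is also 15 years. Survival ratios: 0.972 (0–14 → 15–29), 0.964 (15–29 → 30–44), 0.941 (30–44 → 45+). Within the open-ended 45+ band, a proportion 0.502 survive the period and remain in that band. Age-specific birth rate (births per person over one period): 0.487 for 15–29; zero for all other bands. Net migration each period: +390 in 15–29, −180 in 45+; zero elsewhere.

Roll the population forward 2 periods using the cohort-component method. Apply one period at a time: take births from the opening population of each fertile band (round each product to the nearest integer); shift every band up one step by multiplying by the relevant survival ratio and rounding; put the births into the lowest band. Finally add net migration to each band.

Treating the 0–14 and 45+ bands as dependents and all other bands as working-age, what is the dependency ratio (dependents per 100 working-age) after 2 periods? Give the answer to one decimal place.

After projecting period 1:
Births: 11800 × 0.487 = 5747
15–29: 12500 × 0.972 = 12150
30–44: 11800 × 0.964 = 11375
45+: 10800 × 0.941 + 3900 × 0.502 = 10163 + 1958 = 12121
Net migration: 15–29 + 390 → 12540; 45+ − 180 → 11941
→ [5747, 12540, 11375, 11941]
After projecting period 2:
Births: 12540 × 0.487 = 6107
15–29: 5747 × 0.972 = 5586
30–44: 12540 × 0.964 = 12089
45+: 11375 × 0.941 + 11941 × 0.502 = 10704 + 5994 = 16698
Net migration: 15–29 + 390 → 5976; 45+ − 180 → 16518
→ [6107, 5976, 12089, 16518]
Dependents (band 0–14 + band 45+) = 6107 + 16518 = 22625; working-age = 18065; ratio = 22625/18065 × 100 = 125.2

125.2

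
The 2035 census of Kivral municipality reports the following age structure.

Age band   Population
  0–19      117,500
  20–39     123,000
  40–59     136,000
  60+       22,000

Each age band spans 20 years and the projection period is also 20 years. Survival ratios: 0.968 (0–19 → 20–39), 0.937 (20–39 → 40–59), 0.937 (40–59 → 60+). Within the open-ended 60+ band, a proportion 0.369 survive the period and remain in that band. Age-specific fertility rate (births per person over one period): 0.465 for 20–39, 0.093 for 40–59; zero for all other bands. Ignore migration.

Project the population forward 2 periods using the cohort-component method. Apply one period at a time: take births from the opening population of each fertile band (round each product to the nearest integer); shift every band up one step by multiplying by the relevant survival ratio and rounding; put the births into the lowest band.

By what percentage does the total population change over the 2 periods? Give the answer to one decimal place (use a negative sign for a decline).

-0.7

After projecting period 1:
Births: 123000 × 0.465 = 57195 ; 136000 × 0.093 = 12648 — total 69843
20–39: 117500 × 0.968 = 113740
40–59: 123000 × 0.937 = 115251
60+: 136000 × 0.937 + 22000 × 0.369 = 127432 + 8118 = 135550
Giving 69843 / 113740 / 115251 / 135550.
After projecting period 2:
Births: 113740 × 0.465 = 52889 ; 115251 × 0.093 = 10718 — total 63607
20–39: 69843 × 0.968 = 67608
40–59: 113740 × 0.937 = 106574
60+: 115251 × 0.937 + 135550 × 0.369 = 107990 + 50018 = 158008
Giving 63607 / 67608 / 106574 / 158008.
Total: 398500 → 395797; change = -2703; percentage change = -0.7%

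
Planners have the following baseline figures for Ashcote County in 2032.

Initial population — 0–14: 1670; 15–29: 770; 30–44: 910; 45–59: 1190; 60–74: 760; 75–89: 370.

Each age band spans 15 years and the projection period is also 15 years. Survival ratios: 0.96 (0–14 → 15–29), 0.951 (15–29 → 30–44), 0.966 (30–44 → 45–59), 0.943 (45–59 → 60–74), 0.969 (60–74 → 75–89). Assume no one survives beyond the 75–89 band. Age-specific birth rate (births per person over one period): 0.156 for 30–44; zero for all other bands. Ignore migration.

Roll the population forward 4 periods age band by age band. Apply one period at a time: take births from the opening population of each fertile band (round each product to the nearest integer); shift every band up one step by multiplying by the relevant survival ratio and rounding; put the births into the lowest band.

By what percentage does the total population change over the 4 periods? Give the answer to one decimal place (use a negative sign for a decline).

-55.7

[period 1]
Births: 910 × 0.156 = 142
15–29: 1670 × 0.96 = 1603
30–44: 770 × 0.951 = 732
45–59: 910 × 0.966 = 879
60–74: 1190 × 0.943 = 1122
75–89: 760 × 0.969 = 736
Population now: 0–14=142, 15–29=1603, 30–44=732, 45–59=879, 60–74=1122, 75–89=736
[period 2]
Births: 732 × 0.156 = 114
15–29: 142 × 0.96 = 136
30–44: 1603 × 0.951 = 1524
45–59: 732 × 0.966 = 707
60–74: 879 × 0.943 = 829
75–89: 1122 × 0.969 = 1087
Population now: 0–14=114, 15–29=136, 30–44=1524, 45–59=707, 60–74=829, 75–89=1087
[period 3]
Births: 1524 × 0.156 = 238
15–29: 114 × 0.96 = 109
30–44: 136 × 0.951 = 129
45–59: 1524 × 0.966 = 1472
60–74: 707 × 0.943 = 667
75–89: 829 × 0.969 = 803
Population now: 0–14=238, 15–29=109, 30–44=129, 45–59=1472, 60–74=667, 75–89=803
[period 4]
Births: 129 × 0.156 = 20
15–29: 238 × 0.96 = 228
30–44: 109 × 0.951 = 104
45–59: 129 × 0.966 = 125
60–74: 1472 × 0.943 = 1388
75–89: 667 × 0.969 = 646
Population now: 0–14=20, 15–29=228, 30–44=104, 45–59=125, 60–74=1388, 75–89=646
Total: 5670 → 2511; change = -3159; percentage change = -55.7%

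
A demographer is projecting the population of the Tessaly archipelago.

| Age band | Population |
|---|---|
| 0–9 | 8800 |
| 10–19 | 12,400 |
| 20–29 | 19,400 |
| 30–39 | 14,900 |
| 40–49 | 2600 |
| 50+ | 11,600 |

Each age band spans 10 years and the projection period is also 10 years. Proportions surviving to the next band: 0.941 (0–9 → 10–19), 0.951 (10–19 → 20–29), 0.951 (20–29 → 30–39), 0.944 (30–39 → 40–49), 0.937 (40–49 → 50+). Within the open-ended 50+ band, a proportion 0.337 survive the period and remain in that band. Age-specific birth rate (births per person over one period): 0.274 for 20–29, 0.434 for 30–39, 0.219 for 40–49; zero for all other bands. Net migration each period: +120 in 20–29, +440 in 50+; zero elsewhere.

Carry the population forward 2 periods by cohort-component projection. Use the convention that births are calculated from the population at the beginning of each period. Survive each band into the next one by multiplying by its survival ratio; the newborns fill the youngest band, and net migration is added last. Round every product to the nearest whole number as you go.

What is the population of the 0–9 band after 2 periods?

14351

Let band 1 be 0–9 through band 6 = 50+.
Period 1:
Births: 19400 × 0.274 = 5316, 14900 × 0.434 = 6467, 2600 × 0.219 = 569 — total 12352
Band 2: 8800 × 0.941 = 8281
Band 3: 12400 × 0.951 = 11792
Band 4: 19400 × 0.951 = 18449
Band 5: 14900 × 0.944 = 14066
Band 6: 2600 × 0.937 + 11600 × 0.337 = 2436 + 3909 = 6345
Net migration: Band 3 + 120 → 11912; Band 6 + 440 → 6785
→ [12352, 8281, 11912, 18449, 14066, 6785]
Period 2:
Births: 11912 × 0.274 = 3264, 18449 × 0.434 = 8007, 14066 × 0.219 = 3080 — total 14351
Band 2: 12352 × 0.941 = 11623
Band 3: 8281 × 0.951 = 7875
Band 4: 11912 × 0.951 = 11328
Band 5: 18449 × 0.944 = 17416
Band 6: 14066 × 0.937 + 6785 × 0.337 = 13180 + 2287 = 15467
Net migration: Band 3 + 120 → 7995; Band 6 + 440 → 15907
→ [14351, 11623, 7995, 11328, 17416, 15907]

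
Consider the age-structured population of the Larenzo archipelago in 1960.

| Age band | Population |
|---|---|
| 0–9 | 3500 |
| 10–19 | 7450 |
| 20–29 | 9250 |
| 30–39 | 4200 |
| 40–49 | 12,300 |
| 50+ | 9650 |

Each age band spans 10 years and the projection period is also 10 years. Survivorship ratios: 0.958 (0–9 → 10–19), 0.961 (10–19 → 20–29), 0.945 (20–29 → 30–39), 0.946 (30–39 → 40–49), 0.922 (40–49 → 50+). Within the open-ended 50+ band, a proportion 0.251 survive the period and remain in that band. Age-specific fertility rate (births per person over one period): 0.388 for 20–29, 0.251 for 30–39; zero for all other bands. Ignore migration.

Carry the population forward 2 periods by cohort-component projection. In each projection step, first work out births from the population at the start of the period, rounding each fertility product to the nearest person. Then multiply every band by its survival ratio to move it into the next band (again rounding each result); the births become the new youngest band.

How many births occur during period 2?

4972

(Bands numbered youngest = 1 to oldest = 6.)
Period 1.
Births: 9250 × 0.388 = 3589 ; 4200 × 0.251 = 1054 → total 4643
Band 2: 3500 × 0.958 = 3353
Band 3: 7450 × 0.961 = 7159
Band 4: 9250 × 0.945 = 8741
Band 5: 4200 × 0.946 = 3973
Band 6: 12300 × 0.922 + 9650 × 0.251 = 11341 + 2422 = 13763
Giving 4643 / 3353 / 7159 / 8741 / 3973 / 13763.
Period 2.
Births: 7159 × 0.388 = 2778 ; 8741 × 0.251 = 2194 → total 4972
Band 2: 4643 × 0.958 = 4448
Band 3: 3353 × 0.961 = 3222
Band 4: 7159 × 0.945 = 6765
Band 5: 8741 × 0.946 = 8269
Band 6: 3973 × 0.922 + 13763 × 0.251 = 3663 + 3455 = 7118
Giving 4972 / 4448 / 3222 / 6765 / 8269 / 7118.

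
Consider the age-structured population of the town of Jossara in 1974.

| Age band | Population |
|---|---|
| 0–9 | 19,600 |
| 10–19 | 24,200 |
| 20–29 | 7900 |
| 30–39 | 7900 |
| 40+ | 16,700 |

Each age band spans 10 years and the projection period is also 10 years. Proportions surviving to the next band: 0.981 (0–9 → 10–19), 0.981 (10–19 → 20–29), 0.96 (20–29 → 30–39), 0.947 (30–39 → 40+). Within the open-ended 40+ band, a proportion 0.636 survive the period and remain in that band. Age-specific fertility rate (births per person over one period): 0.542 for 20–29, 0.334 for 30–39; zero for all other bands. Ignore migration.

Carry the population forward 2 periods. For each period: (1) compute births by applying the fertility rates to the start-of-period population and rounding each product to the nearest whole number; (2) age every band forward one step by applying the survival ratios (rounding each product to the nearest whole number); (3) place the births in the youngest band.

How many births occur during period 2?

Call the groups 1 to 5, youngest first.
[period 1]
Births: 7900 × 0.542 = 4282, 7900 × 0.334 = 2639 → 6921
Group 2: 19600 × 0.981 = 19228
Group 3: 24200 × 0.981 = 23740
Group 4: 7900 × 0.96 = 7584
Group 5: 7900 × 0.947 + 16700 × 0.636 = 7481 + 10621 = 18102
→ [6921, 19228, 23740, 7584, 18102]
[period 2]
Births: 23740 × 0.542 = 12867, 7584 × 0.334 = 2533 → 15400
Group 2: 6921 × 0.981 = 6790
Group 3: 19228 × 0.981 = 18863
Group 4: 23740 × 0.96 = 22790
Group 5: 7584 × 0.947 + 18102 × 0.636 = 7182 + 11513 = 18695
→ [15400, 6790, 18863, 22790, 18695]

15400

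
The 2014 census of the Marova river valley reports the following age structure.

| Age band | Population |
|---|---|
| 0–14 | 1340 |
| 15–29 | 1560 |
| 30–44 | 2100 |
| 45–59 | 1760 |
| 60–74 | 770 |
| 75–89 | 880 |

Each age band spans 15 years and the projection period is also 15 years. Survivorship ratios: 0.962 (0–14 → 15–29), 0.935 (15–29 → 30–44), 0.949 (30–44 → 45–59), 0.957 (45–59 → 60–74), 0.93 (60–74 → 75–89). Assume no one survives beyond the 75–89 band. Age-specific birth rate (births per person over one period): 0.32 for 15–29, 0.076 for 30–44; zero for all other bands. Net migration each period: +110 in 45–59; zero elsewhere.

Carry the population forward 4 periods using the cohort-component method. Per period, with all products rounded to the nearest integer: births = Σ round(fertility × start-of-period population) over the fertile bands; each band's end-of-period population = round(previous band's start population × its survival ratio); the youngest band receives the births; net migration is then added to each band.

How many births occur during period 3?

Let group 1 be 0–14 through group 6 = 75–89.
— Period 1 —
Births: 1560 * 0.32 = 499  |  2100 * 0.076 = 160 ⇒ total 659
Group 2: 1340 * 0.962 = 1289
Group 3: 1560 * 0.935 = 1459
Group 4: 2100 * 0.949 = 1993
Group 5: 1760 * 0.957 = 1684
Group 6: 770 * 0.93 = 716
Net migration: Group 4 + 110 → 2103
Giving 659 / 1289 / 1459 / 2103 / 1684 / 716.
— Period 2 —
Births: 1289 * 0.32 = 412  |  1459 * 0.076 = 111 ⇒ total 523
Group 2: 659 * 0.962 = 634
Group 3: 1289 * 0.935 = 1205
Group 4: 1459 * 0.949 = 1385
Group 5: 2103 * 0.957 = 2013
Group 6: 1684 * 0.93 = 1566
Net migration: Group 4 + 110 → 1495
Giving 523 / 634 / 1205 / 1495 / 2013 / 1566.
— Period 3 —
Births: 634 * 0.32 = 203  |  1205 * 0.076 = 92 ⇒ total 295
Group 2: 523 * 0.962 = 503
Group 3: 634 * 0.935 = 593
Group 4: 1205 * 0.949 = 1144
Group 5: 1495 * 0.957 = 1431
Group 6: 2013 * 0.93 = 1872
Net migration: Group 4 + 110 → 1254
Giving 295 / 503 / 593 / 1254 / 1431 / 1872.

295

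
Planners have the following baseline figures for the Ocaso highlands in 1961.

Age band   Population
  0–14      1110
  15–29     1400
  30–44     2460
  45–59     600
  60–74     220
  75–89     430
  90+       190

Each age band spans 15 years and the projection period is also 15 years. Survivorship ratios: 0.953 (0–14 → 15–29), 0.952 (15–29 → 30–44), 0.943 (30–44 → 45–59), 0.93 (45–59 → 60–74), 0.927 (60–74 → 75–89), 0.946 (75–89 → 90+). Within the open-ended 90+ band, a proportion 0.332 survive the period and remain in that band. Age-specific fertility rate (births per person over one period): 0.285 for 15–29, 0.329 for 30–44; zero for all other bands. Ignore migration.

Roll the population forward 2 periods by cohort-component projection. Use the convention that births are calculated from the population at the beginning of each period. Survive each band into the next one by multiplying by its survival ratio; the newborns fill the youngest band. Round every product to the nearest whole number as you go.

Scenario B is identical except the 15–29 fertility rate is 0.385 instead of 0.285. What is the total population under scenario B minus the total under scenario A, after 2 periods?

239

(Bands numbered youngest = 1 to oldest = 7.)
Period 1:
Births: 1400 * 0.285 = 399, 2460 * 0.329 = 809 — total 1208
Band 2: 1110 * 0.953 = 1058
Band 3: 1400 * 0.952 = 1333
Band 4: 2460 * 0.943 = 2320
Band 5: 600 * 0.93 = 558
Band 6: 220 * 0.927 = 204
Band 7: 430 * 0.946 + 190 * 0.332 = 407 + 63 = 470
→ [1208, 1058, 1333, 2320, 558, 204, 470]
Period 2:
Births: 1058 * 0.285 = 302, 1333 * 0.329 = 439 — total 741
Band 2: 1208 * 0.953 = 1151
Band 3: 1058 * 0.952 = 1007
Band 4: 1333 * 0.943 = 1257
Band 5: 2320 * 0.93 = 2158
Band 6: 558 * 0.927 = 517
Band 7: 204 * 0.946 + 470 * 0.332 = 193 + 156 = 349
→ [741, 1151, 1007, 1257, 2158, 517, 349]
Scenario A total after 2 periods: 7180
Scenario B projection —
Period 1:
Births: 1400 * 0.385 = 539, 2460 * 0.329 = 809 — total 1348
Band 2: 1110 * 0.953 = 1058
Band 3: 1400 * 0.952 = 1333
Band 4: 2460 * 0.943 = 2320
Band 5: 600 * 0.93 = 558
Band 6: 220 * 0.927 = 204
Band 7: 430 * 0.946 + 190 * 0.332 = 407 + 63 = 470
→ [1348, 1058, 1333, 2320, 558, 204, 470]
Period 2:
Births: 1058 * 0.385 = 407, 1333 * 0.329 = 439 — total 846
Band 2: 1348 * 0.953 = 1285
Band 3: 1058 * 0.952 = 1007
Band 4: 1333 * 0.943 = 1257
Band 5: 2320 * 0.93 = 2158
Band 6: 558 * 0.927 = 517
Band 7: 204 * 0.946 + 470 * 0.332 = 193 + 156 = 349
→ [846, 1285, 1007, 1257, 2158, 517, 349]
Scenario B total after 2 periods: 7419
Difference B − A = 7419 − 7180 = 239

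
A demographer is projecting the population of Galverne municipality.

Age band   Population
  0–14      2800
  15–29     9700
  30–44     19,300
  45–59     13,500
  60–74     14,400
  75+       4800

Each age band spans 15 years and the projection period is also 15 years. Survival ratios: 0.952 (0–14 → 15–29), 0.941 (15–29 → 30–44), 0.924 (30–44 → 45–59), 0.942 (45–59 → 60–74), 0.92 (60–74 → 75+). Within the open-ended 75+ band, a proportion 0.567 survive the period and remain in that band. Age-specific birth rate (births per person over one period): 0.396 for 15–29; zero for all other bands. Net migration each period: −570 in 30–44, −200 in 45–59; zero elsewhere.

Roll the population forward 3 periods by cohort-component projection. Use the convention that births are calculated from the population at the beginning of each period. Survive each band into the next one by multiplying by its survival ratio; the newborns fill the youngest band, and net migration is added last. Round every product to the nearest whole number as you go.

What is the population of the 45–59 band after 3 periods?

After projecting period 1:
Births: 9700 × 0.396 = 3841
15–29: 2800 × 0.952 = 2666
30–44: 9700 × 0.941 = 9128
45–59: 19300 × 0.924 = 17833
60–74: 13500 × 0.942 = 12717
75+: 14400 × 0.92 + 4800 × 0.567 = 13248 + 2722 = 15970
Net migration: 30–44 − 570 → 8558; 45–59 − 200 → 17633
→ [3841, 2666, 8558, 17633, 12717, 15970]
After projecting period 2:
Births: 2666 × 0.396 = 1056
15–29: 3841 × 0.952 = 3657
30–44: 2666 × 0.941 = 2509
45–59: 8558 × 0.924 = 7908
60–74: 17633 × 0.942 = 16610
75+: 12717 × 0.92 + 15970 × 0.567 = 11700 + 9055 = 20755
Net migration: 30–44 − 570 → 1939; 45–59 − 200 → 7708
→ [1056, 3657, 1939, 7708, 16610, 20755]
After projecting period 3:
Births: 3657 × 0.396 = 1448
15–29: 1056 × 0.952 = 1005
30–44: 3657 × 0.941 = 3441
45–59: 1939 × 0.924 = 1792
60–74: 7708 × 0.942 = 7261
75+: 16610 × 0.92 + 20755 × 0.567 = 15281 + 11768 = 27049
Net migration: 30–44 − 570 → 2871; 45–59 − 200 → 1592
→ [1448, 1005, 2871, 1592, 7261, 27049]

1592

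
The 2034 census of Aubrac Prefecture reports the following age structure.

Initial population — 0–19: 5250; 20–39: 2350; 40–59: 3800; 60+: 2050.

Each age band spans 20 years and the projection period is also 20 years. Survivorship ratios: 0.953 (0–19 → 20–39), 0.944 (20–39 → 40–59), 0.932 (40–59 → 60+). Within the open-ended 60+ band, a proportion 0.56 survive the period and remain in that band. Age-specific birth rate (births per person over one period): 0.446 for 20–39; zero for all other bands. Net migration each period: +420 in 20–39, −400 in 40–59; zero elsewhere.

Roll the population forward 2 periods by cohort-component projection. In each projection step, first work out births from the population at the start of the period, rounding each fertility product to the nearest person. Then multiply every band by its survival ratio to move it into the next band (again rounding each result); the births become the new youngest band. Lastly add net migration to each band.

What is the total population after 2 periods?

Call the groups 1 to 4, youngest first.
[period 1]
Births: 2350 × 0.446 = 1048
Group 2: 5250 × 0.953 = 5003
Group 3: 2350 × 0.944 = 2218
Group 4: 3800 × 0.932 + 2050 × 0.56 = 3542 + 1148 = 4690
Net migration: Group 2 + 420 → 5423; Group 3 − 400 → 1818
End of period: [1048, 5423, 1818, 4690]
[period 2]
Births: 5423 × 0.446 = 2419
Group 2: 1048 × 0.953 = 999
Group 3: 5423 × 0.944 = 5119
Group 4: 1818 × 0.932 + 4690 × 0.56 = 1694 + 2626 = 4320
Net migration: Group 2 + 420 → 1419; Group 3 − 400 → 4719
End of period: [2419, 1419, 4719, 4320]
Total after period 2: 2419 + 1419 + 4719 + 4320 = 12877

12877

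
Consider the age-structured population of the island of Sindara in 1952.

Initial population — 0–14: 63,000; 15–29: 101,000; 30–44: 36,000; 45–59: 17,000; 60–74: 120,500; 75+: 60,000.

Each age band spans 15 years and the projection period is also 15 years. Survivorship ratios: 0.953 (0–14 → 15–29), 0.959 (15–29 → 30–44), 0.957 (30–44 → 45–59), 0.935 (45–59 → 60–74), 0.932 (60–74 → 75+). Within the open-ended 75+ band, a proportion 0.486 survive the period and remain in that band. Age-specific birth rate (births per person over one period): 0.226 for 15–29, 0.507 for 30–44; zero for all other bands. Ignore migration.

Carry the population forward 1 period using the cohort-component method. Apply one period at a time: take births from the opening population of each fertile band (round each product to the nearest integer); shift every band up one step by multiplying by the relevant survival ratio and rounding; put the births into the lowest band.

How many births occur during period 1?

[period 1]
Births: 101000 * 0.226 = 22826  |  36000 * 0.507 = 18252 → 41078
15–29: 63000 * 0.953 = 60039
30–44: 101000 * 0.959 = 96859
45–59: 36000 * 0.957 = 34452
60–74: 17000 * 0.935 = 15895
75+: 120500 * 0.932 + 60000 * 0.486 = 112306 + 29160 = 141466
End of period: [41078, 60039, 96859, 34452, 15895, 141466]

41078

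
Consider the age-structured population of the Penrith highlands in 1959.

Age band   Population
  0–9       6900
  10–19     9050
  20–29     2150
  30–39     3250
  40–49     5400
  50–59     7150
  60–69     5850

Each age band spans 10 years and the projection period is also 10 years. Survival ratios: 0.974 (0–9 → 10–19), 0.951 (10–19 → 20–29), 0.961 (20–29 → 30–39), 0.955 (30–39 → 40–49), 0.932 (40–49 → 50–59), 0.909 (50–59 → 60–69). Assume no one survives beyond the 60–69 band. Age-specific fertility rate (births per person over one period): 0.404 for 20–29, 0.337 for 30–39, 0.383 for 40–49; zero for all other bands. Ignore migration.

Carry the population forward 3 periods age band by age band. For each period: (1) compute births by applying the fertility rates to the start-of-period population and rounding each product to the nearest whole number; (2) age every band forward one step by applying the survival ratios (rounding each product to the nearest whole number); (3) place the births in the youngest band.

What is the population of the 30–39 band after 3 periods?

Numbering the groups 1..7 from youngest to oldest:
[period 1]
Births: 2150 × 0.404 = 869  |  3250 × 0.337 = 1095  |  5400 × 0.383 = 2068 ⇒ total 4032
Group 2: 6900 × 0.974 = 6721
Group 3: 9050 × 0.951 = 8607
Group 4: 2150 × 0.961 = 2066
Group 5: 3250 × 0.955 = 3104
Group 6: 5400 × 0.932 = 5033
Group 7: 7150 × 0.909 = 6499
End of period: [4032, 6721, 8607, 2066, 3104, 5033, 6499]
[period 2]
Births: 8607 × 0.404 = 3477  |  2066 × 0.337 = 696  |  3104 × 0.383 = 1189 ⇒ total 5362
Group 2: 4032 × 0.974 = 3927
Group 3: 6721 × 0.951 = 6392
Group 4: 8607 × 0.961 = 8271
Group 5: 2066 × 0.955 = 1973
Group 6: 3104 × 0.932 = 2893
Group 7: 5033 × 0.909 = 4575
End of period: [5362, 3927, 6392, 8271, 1973, 2893, 4575]
[period 3]
Births: 6392 × 0.404 = 2582  |  8271 × 0.337 = 2787  |  1973 × 0.383 = 756 ⇒ total 6125
Group 2: 5362 × 0.974 = 5223
Group 3: 3927 × 0.951 = 3735
Group 4: 6392 × 0.961 = 6143
Group 5: 8271 × 0.955 = 7899
Group 6: 1973 × 0.932 = 1839
Group 7: 2893 × 0.909 = 2630
End of period: [6125, 5223, 3735, 6143, 7899, 1839, 2630]

6143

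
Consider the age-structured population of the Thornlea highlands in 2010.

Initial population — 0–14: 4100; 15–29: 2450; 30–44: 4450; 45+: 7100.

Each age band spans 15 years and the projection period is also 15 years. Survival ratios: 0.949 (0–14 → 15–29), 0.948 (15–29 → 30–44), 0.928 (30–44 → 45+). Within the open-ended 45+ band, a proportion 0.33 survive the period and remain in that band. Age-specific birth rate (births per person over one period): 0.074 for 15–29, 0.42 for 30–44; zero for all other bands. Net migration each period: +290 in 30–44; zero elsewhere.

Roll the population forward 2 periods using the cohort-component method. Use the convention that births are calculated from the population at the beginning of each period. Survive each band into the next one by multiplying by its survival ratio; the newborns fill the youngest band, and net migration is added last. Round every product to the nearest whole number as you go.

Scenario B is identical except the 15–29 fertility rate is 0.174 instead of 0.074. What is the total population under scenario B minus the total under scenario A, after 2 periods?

622

— Period 1 —
Births: 2450 × 0.074 = 181 ; 4450 × 0.42 = 1869 — total 2050
15–29: 4100 × 0.949 = 3891
30–44: 2450 × 0.948 = 2323
45+: 4450 × 0.928 + 7100 × 0.33 = 4130 + 2343 = 6473
Net migration: 30–44 + 290 → 2613
End of period: [2050, 3891, 2613, 6473]
— Period 2 —
Births: 3891 × 0.074 = 288 ; 2613 × 0.42 = 1097 — total 1385
15–29: 2050 × 0.949 = 1945
30–44: 3891 × 0.948 = 3689
45+: 2613 × 0.928 + 6473 × 0.33 = 2425 + 2136 = 4561
Net migration: 30–44 + 290 → 3979
End of period: [1385, 1945, 3979, 4561]
Scenario A total after 2 periods: 11870
Scenario B projection —
— Period 1 —
Births: 2450 × 0.174 = 426 ; 4450 × 0.42 = 1869 — total 2295
15–29: 4100 × 0.949 = 3891
30–44: 2450 × 0.948 = 2323
45+: 4450 × 0.928 + 7100 × 0.33 = 4130 + 2343 = 6473
Net migration: 30–44 + 290 → 2613
End of period: [2295, 3891, 2613, 6473]
— Period 2 —
Births: 3891 × 0.174 = 677 ; 2613 × 0.42 = 1097 — total 1774
15–29: 2295 × 0.949 = 2178
30–44: 3891 × 0.948 = 3689
45+: 2613 × 0.928 + 6473 × 0.33 = 2425 + 2136 = 4561
Net migration: 30–44 + 290 → 3979
End of period: [1774, 2178, 3979, 4561]
Scenario B total after 2 periods: 12492
Difference B − A = 12492 − 11870 = 622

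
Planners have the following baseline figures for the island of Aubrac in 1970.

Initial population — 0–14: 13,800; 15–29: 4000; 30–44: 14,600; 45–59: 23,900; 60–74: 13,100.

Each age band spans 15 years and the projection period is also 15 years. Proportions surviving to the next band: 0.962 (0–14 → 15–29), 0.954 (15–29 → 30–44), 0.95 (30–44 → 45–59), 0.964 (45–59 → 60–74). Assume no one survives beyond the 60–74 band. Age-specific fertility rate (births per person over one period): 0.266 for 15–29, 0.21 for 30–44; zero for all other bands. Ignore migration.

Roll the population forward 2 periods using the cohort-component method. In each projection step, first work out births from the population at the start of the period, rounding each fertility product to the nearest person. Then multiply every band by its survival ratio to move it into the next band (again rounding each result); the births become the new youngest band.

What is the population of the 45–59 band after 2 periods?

(Bands numbered youngest = 1 to oldest = 5.)
After projecting period 1:
Births: 4000 × 0.266 = 1064 ; 14600 × 0.21 = 3066 → total 4130
Band 2: 13800 × 0.962 = 13276
Band 3: 4000 × 0.954 = 3816
Band 4: 14600 × 0.95 = 13870
Band 5: 23900 × 0.964 = 23040
Population now: 0–14=4130, 15–29=13276, 30–44=3816, 45–59=13870, 60–74=23040
After projecting period 2:
Births: 13276 × 0.266 = 3531 ; 3816 × 0.21 = 801 → total 4332
Band 2: 4130 × 0.962 = 3973
Band 3: 13276 × 0.954 = 12665
Band 4: 3816 × 0.95 = 3625
Band 5: 13870 × 0.964 = 13371
Population now: 0–14=4332, 15–29=3973, 30–44=12665, 45–59=3625, 60–74=13371

3625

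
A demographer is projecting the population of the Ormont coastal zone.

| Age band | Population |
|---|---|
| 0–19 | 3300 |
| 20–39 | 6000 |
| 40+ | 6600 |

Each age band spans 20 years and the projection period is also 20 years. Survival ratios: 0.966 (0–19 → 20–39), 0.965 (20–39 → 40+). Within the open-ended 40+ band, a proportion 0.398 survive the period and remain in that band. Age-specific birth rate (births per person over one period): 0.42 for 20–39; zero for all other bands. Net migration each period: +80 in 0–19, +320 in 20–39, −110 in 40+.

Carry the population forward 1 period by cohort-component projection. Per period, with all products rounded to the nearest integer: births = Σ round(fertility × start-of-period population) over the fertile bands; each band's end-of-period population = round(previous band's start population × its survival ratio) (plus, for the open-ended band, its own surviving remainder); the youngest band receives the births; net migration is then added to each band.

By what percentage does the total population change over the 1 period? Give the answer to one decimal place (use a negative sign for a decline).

-9.3

Period 1:
Births: 6000 × 0.42 = 2520
20–39: 3300 × 0.966 = 3188
40+: 6000 × 0.965 + 6600 × 0.398 = 5790 + 2627 = 8417
Net migration: 0–19 + 80 → 2600; 20–39 + 320 → 3508; 40+ − 110 → 8307
Giving 2600 / 3508 / 8307.
Total: 15900 → 14415; change = -1485; percentage change = -9.3%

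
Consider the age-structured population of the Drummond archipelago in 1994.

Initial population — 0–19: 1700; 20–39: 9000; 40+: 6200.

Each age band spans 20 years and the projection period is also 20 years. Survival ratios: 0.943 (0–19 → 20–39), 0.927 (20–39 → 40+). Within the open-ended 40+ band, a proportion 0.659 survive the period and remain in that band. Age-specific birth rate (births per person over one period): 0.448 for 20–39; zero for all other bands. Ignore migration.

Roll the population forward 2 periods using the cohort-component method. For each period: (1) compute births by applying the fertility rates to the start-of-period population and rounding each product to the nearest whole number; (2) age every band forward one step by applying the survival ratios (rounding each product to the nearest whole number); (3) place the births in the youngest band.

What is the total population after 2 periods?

Period 1.
Births: 9000 × 0.448 = 4032
20–39: 1700 × 0.943 = 1603
40+: 9000 × 0.927 + 6200 × 0.659 = 8343 + 4086 = 12429
Giving 4032 / 1603 / 12429.
Period 2.
Births: 1603 × 0.448 = 718
20–39: 4032 × 0.943 = 3802
40+: 1603 × 0.927 + 12429 × 0.659 = 1486 + 8191 = 9677
Giving 718 / 3802 / 9677.
Total after period 2: 718 + 3802 + 9677 = 14197

14197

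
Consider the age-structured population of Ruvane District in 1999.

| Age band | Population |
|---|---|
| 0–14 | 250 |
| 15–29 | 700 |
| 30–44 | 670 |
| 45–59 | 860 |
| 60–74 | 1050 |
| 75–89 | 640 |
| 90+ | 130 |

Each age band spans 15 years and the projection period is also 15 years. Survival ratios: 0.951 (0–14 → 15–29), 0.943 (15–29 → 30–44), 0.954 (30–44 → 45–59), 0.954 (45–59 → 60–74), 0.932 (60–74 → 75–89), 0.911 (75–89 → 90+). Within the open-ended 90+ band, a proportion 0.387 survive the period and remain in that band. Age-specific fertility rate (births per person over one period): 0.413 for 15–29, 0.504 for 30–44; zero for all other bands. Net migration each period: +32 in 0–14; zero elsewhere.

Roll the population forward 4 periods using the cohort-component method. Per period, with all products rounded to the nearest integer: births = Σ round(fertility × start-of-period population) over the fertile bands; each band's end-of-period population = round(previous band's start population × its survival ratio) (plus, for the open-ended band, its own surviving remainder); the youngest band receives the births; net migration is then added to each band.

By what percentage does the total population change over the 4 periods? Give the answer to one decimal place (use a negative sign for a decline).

Period 1:
Births: 700 × 0.413 = 289 ; 670 × 0.504 = 338 — total 627
15–29: 250 × 0.951 = 238
30–44: 700 × 0.943 = 660
45–59: 670 × 0.954 = 639
60–74: 860 × 0.954 = 820
75–89: 1050 × 0.932 = 979
90+: 640 × 0.911 + 130 × 0.387 = 583 + 50 = 633
Net migration: 0–14 + 32 → 659
Giving 659 / 238 / 660 / 639 / 820 / 979 / 633.
Period 2:
Births: 238 × 0.413 = 98 ; 660 × 0.504 = 333 — total 431
15–29: 659 × 0.951 = 627
30–44: 238 × 0.943 = 224
45–59: 660 × 0.954 = 630
60–74: 639 × 0.954 = 610
75–89: 820 × 0.932 = 764
90+: 979 × 0.911 + 633 × 0.387 = 892 + 245 = 1137
Net migration: 0–14 + 32 → 463
Giving 463 / 627 / 224 / 630 / 610 / 764 / 1137.
Period 3:
Births: 627 × 0.413 = 259 ; 224 × 0.504 = 113 — total 372
15–29: 463 × 0.951 = 440
30–44: 627 × 0.943 = 591
45–59: 224 × 0.954 = 214
60–74: 630 × 0.954 = 601
75–89: 610 × 0.932 = 569
90+: 764 × 0.911 + 1137 × 0.387 = 696 + 440 = 1136
Net migration: 0–14 + 32 → 404
Giving 404 / 440 / 591 / 214 / 601 / 569 / 1136.
Period 4:
Births: 440 × 0.413 = 182 ; 591 × 0.504 = 298 — total 480
15–29: 404 × 0.951 = 384
30–44: 440 × 0.943 = 415
45–59: 591 × 0.954 = 564
60–74: 214 × 0.954 = 204
75–89: 601 × 0.932 = 560
90+: 569 × 0.911 + 1136 × 0.387 = 518 + 440 = 958
Net migration: 0–14 + 32 → 512
Giving 512 / 384 / 415 / 564 / 204 / 560 / 958.
Total: 4300 → 3597; change = -703; percentage change = -16.3%

-16.3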